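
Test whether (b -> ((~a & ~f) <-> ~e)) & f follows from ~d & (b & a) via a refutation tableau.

Initial set: {(~d & (b & a)); ~((b -> ((~a & ~f) <-> ~e)) & f)}.
(~d & (b & a)): α-rule — add ~d, (b & a).
(b & a): α-rule — add b, a.
~((b -> ((~a & ~f) <-> ~e)) & f): β-rule — branch into ~(b -> ((~a & ~f) <-> ~e))  //  ~f.
  branch 1 (add ~(b -> ((~a & ~f) <-> ~e))):
    ~(b -> ((~a & ~f) <-> ~e)): α-rule — add b, ~((~a & ~f) <-> ~e).
    ~((~a & ~f) <-> ~e): β-rule — branch into (~a & ~f), ~~e  //  ~(~a & ~f), ~e.
      branch 1.1 (add (~a & ~f), ~~e):
        (~a & ~f): α-rule — add ~a, ~f.
        × closes — contains both a and ~a.
      branch 1.2 (add ~(~a & ~f), ~e):
        ~(~a & ~f): β-rule — branch into ~~a  //  ~~f.
          branch 1.2.1 (add ~~a):
            ○ open, literals {a=T, b=T, d=F, e=F}.
          branch 1.2.2 (add ~~f):
            ○ open, literals {a=T, b=T, d=F, e=F, f=T}.
  branch 2 (add ~f):
    ○ open, literals {a=T, b=T, d=F, f=F}.
1 branch closed, 3 open.
An open branch gives a countermodel: a=T, b=T, d=F, e=F (unmentioned atoms arbitrary); the premises hold there but the conclusion fails.

No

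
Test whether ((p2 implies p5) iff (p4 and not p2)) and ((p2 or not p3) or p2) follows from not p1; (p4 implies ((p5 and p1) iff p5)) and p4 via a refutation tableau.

No

Initial set: {not p1; ((p4 implies ((p5 and p1) iff p5)) and p4); not (((p2 implies p5) iff (p4 and not p2)) and ((p2 or not p3) or p2))}.
((p4 implies ((p5 and p1) iff p5)) and p4): α-rule — add (p4 implies ((p5 and p1) iff p5)), p4.
not (((p2 implies p5) iff (p4 and not p2)) and ((p2 or not p3) or p2)): β-rule — branch into not ((p2 implies p5) iff (p4 and not p2))  //  not ((p2 or not p3) or p2).
  branch 1 (add not ((p2 implies p5) iff (p4 and not p2))):
    (p4 implies ((p5 and p1) iff p5)): β-rule — branch into not p4  //  ((p5 and p1) iff p5).
      branch 1.1 (add not p4):
        × closes — contains both p4 and not p4.
      branch 1.2 (add ((p5 and p1) iff p5)):
        not ((p2 implies p5) iff (p4 and not p2)): β-rule — branch into (p2 implies p5), not (p4 and not p2)  //  not (p2 implies p5), (p4 and not p2).
          branch 1.2.1 (add (p2 implies p5), not (p4 and not p2)):
            ((p5 and p1) iff p5): β-rule — branch into (p5 and p1), p5  //  not (p5 and p1), not p5.
              branch 1.2.1.1 (add (p5 and p1), p5):
                (p5 and p1): α-rule — add p5, p1.
                × closes — contains both p1 and not p1.
              branch 1.2.1.2 (add not (p5 and p1), not p5):
                (p2 implies p5): β-rule — branch into not p2  //  p5.
                  branch 1.2.1.2.1 (add not p2):
                    not (p4 and not p2): β-rule — branch into not p4  //  not not p2.
                      branch 1.2.1.2.1.1 (add not p4):
                        × closes — contains both p4 and not p4.
                      branch 1.2.1.2.1.2 (add not not p2):
                        × closes — contains both p2 and not p2.
                  branch 1.2.1.2.2 (add p5):
                    × closes — contains both p5 and not p5.
          branch 1.2.2 (add not (p2 implies p5), (p4 and not p2)):
            not (p2 implies p5): α-rule — add p2, not p5.
            (p4 and not p2): α-rule — add p4, not p2.
            × closes — contains both p2 and not p2.
  branch 2 (add not ((p2 or not p3) or p2)):
    not ((p2 or not p3) or p2): α-rule — add not (p2 or not p3), not p2.
    not (p2 or not p3): α-rule — add not p2, not not p3.
    (p4 implies ((p5 and p1) iff p5)): β-rule — branch into not p4  //  ((p5 and p1) iff p5).
      branch 2.1 (add not p4):
        × closes — contains both p4 and not p4.
      branch 2.2 (add ((p5 and p1) iff p5)):
        ((p5 and p1) iff p5): β-rule — branch into (p5 and p1), p5  //  not (p5 and p1), not p5.
          branch 2.2.1 (add (p5 and p1), p5):
            (p5 and p1): α-rule — add p5, p1.
            × closes — contains both p1 and not p1.
          branch 2.2.2 (add not (p5 and p1), not p5):
            not (p5 and p1): β-rule — branch into not p5  //  not p1.
              branch 2.2.2.1 (add not p5):
                ○ open, literals {p1=0, p2=0, p3=1, p4=1, p5=0}.
              branch 2.2.2.2 (add not p1):
                ○ open, literals {p1=0, p2=0, p3=1, p4=1, p5=0}.
8 branches closed, 2 open.
An open branch gives a countermodel: p1=0, p2=0, p3=1, p4=1, p5=0 (unmentioned atoms arbitrary); the premises hold there but the conclusion fails.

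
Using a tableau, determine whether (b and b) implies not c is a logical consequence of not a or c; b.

No

Initial set: {(not a or c); b; not ((b and b) implies not c)}.
not ((b and b) implies not c): α-rule — add (b and b), not not c.
(b and b): α-rule — add b, b.
(not a or c): β-rule — branch into not a  //  c.
  branch 1 (add not a):
    ○ open, literals {a=0, b=1, c=1}.
  branch 2 (add c):
    ○ open, literals {b=1, c=1}.
0 branches closed, 2 open.
An open branch gives a countermodel: a=0, b=1, c=1 (unmentioned atoms arbitrary); the premises hold there but the conclusion fails.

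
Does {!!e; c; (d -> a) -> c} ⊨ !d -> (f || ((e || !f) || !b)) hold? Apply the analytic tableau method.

Yes

Initial set: {!!e; c; ((d -> a) -> c); !(!d -> (f || ((e || !f) || !b)))}.
!!e: drop double negation, giving e.
!(!d -> (f || ((e || !f) || !b))): α-rule — add !d, !(f || ((e || !f) || !b)).
!(f || ((e || !f) || !b)): α-rule — add !f, !((e || !f) || !b).
!((e || !f) || !b): α-rule — add !(e || !f), !!b.
!(e || !f): α-rule — add !e, !!f.
× closes — contains both e and !e.
All 1 branch closes.
Every branch closed, so the premises entail the conclusion.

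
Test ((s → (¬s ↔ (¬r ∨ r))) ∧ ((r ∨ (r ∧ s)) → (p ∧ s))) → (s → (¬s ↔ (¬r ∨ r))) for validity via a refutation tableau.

Valid

Assume the negation and expand:
Initial set: {¬(((s → (¬s ↔ (¬r ∨ r))) ∧ ((r ∨ (r ∧ s)) → (p ∧ s))) → (s → (¬s ↔ (¬r ∨ r))))}.
¬(((s → (¬s ↔ (¬r ∨ r))) ∧ ((r ∨ (r ∧ s)) → (p ∧ s))) → (s → (¬s ↔ (¬r ∨ r)))): α-rule — add ((s → (¬s ↔ (¬r ∨ r))) ∧ ((r ∨ (r ∧ s)) → (p ∧ s))), ¬(s → (¬s ↔ (¬r ∨ r))).
((s → (¬s ↔ (¬r ∨ r))) ∧ ((r ∨ (r ∧ s)) → (p ∧ s))): α-rule — add (s → (¬s ↔ (¬r ∨ r))), ((r ∨ (r ∧ s)) → (p ∧ s)).
¬(s → (¬s ↔ (¬r ∨ r))): α-rule — add s, ¬(¬s ↔ (¬r ∨ r)).
(s → (¬s ↔ (¬r ∨ r))): β-rule — branch into ¬s  //  (¬s ↔ (¬r ∨ r)).
  branch 1 (add ¬s):
    × closes — contains both s and ¬s.
  branch 2 (add (¬s ↔ (¬r ∨ r))):
    ((r ∨ (r ∧ s)) → (p ∧ s)): β-rule — branch into ¬(r ∨ (r ∧ s))  //  (p ∧ s).
      branch 2.1 (add ¬(r ∨ (r ∧ s))):
        ¬(r ∨ (r ∧ s)): α-rule — add ¬r, ¬(r ∧ s).
        ¬(¬s ↔ (¬r ∨ r)): β-rule — branch into ¬s, ¬(¬r ∨ r)  //  ¬¬s, (¬r ∨ r).
          branch 2.1.1 (add ¬s, ¬(¬r ∨ r)):
            × closes — contains both s and ¬s.
          branch 2.1.2 (add ¬¬s, (¬r ∨ r)):
            (¬s ↔ (¬r ∨ r)): β-rule — branch into ¬s, (¬r ∨ r)  //  ¬¬s, ¬(¬r ∨ r).
              branch 2.1.2.1 (add ¬s, (¬r ∨ r)):
                × closes — contains both s and ¬s.
              branch 2.1.2.2 (add ¬¬s, ¬(¬r ∨ r)):
                ¬(¬r ∨ r): α-rule — add ¬¬r, ¬r.
                × closes — contains both r and ¬r.
      branch 2.2 (add (p ∧ s)):
        (p ∧ s): α-rule — add p, s.
        ¬(¬s ↔ (¬r ∨ r)): β-rule — branch into ¬s, ¬(¬r ∨ r)  //  ¬¬s, (¬r ∨ r).
          branch 2.2.1 (add ¬s, ¬(¬r ∨ r)):
            × closes — contains both s and ¬s.
          branch 2.2.2 (add ¬¬s, (¬r ∨ r)):
            (¬s ↔ (¬r ∨ r)): β-rule — branch into ¬s, (¬r ∨ r)  //  ¬¬s, ¬(¬r ∨ r).
              branch 2.2.2.1 (add ¬s, (¬r ∨ r)):
                × closes — contains both s and ¬s.
              branch 2.2.2.2 (add ¬¬s, ¬(¬r ∨ r)):
                ¬(¬r ∨ r): α-rule — add ¬¬r, ¬r.
                × closes — contains both r and ¬r.
All 7 branches close.
Every branch closed, so the negation is unsatisfiable and the formula is valid.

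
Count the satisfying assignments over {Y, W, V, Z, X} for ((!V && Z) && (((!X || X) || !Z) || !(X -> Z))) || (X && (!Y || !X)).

14

Initial set: {(((!V && Z) && (((!X || X) || !Z) || !(X -> Z))) || (X && (!Y || !X)))}.
(((!V && Z) && (((!X || X) || !Z) || !(X -> Z))) || (X && (!Y || !X))): β-rule — branch into ((!V && Z) && (((!X || X) || !Z) || !(X -> Z)))  //  (X && (!Y || !X)).
  branch 1 (add ((!V && Z) && (((!X || X) || !Z) || !(X -> Z)))):
    ((!V && Z) && (((!X || X) || !Z) || !(X -> Z))): α-rule — add (!V && Z), (((!X || X) || !Z) || !(X -> Z)).
    (!V && Z): α-rule — add !V, Z.
    (((!X || X) || !Z) || !(X -> Z)): β-rule — branch into ((!X || X) || !Z)  //  !(X -> Z).
      branch 1.1 (add ((!X || X) || !Z)):
        ((!X || X) || !Z): β-rule — branch into (!X || X)  //  !Z.
          branch 1.1.1 (add (!X || X)):
            (!X || X): β-rule — branch into !X  //  X.
              branch 1.1.1.1 (add !X):
                ○ open, literals {V=0, X=0, Z=1}.
              branch 1.1.1.2 (add X):
                ○ open, literals {V=0, X=1, Z=1}.
          branch 1.1.2 (add !Z):
            × closes — contains both Z and !Z.
      branch 1.2 (add !(X -> Z)):
        !(X -> Z): α-rule — add X, !Z.
        × closes — contains both Z and !Z.
  branch 2 (add (X && (!Y || !X))):
    (X && (!Y || !X)): α-rule — add X, (!Y || !X).
    (!Y || !X): β-rule — branch into !Y  //  !X.
      branch 2.1 (add !Y):
        ○ open, literals {X=1, Y=0}.
      branch 2.2 (add !X):
        × closes — contains both X and !X.
3 branches closed, 3 open.
Each open branch fixes some atoms; the unmentioned ones are free. Counting distinct full assignments: branch {V=0, X=0, Z=1} (Y, W) contributes 4 new; branch {V=0, X=1, Z=1} (Y, W) contributes 4 new; branch {X=1, Y=0} (W, V, Z) contributes 6 new. Total: 14.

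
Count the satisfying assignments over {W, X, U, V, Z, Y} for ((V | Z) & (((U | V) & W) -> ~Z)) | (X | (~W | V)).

58

Initial set: {(((V | Z) & (((U | V) & W) -> ~Z)) | (X | (~W | V)))}.
(((V | Z) & (((U | V) & W) -> ~Z)) | (X | (~W | V))): β-rule — branch into ((V | Z) & (((U | V) & W) -> ~Z))  //  (X | (~W | V)).
  branch 1 (add ((V | Z) & (((U | V) & W) -> ~Z))):
    ((V | Z) & (((U | V) & W) -> ~Z)): α-rule — add (V | Z), (((U | V) & W) -> ~Z).
    (V | Z): β-rule — branch into V  //  Z.
      branch 1.1 (add V):
        (((U | V) & W) -> ~Z): β-rule — branch into ~((U | V) & W)  //  ~Z.
          branch 1.1.1 (add ~((U | V) & W)):
            ~((U | V) & W): β-rule — branch into ~(U | V)  //  ~W.
              branch 1.1.1.1 (add ~(U | V)):
                ~(U | V): α-rule — add ~U, ~V.
                × closes — contains both V and ~V.
              branch 1.1.1.2 (add ~W):
                ○ open, literals {V=T, W=F}.
          branch 1.1.2 (add ~Z):
            ○ open, literals {V=T, Z=F}.
      branch 1.2 (add Z):
        (((U | V) & W) -> ~Z): β-rule — branch into ~((U | V) & W)  //  ~Z.
          branch 1.2.1 (add ~((U | V) & W)):
            ~((U | V) & W): β-rule — branch into ~(U | V)  //  ~W.
              branch 1.2.1.1 (add ~(U | V)):
                ~(U | V): α-rule — add ~U, ~V.
                ○ open, literals {U=F, V=F, Z=T}.
              branch 1.2.1.2 (add ~W):
                ○ open, literals {W=F, Z=T}.
          branch 1.2.2 (add ~Z):
            × closes — contains both Z and ~Z.
  branch 2 (add (X | (~W | V))):
    (X | (~W | V)): β-rule — branch into X  //  (~W | V).
      branch 2.1 (add X):
        ○ open, literals {X=T}.
      branch 2.2 (add (~W | V)):
        (~W | V): β-rule — branch into ~W  //  V.
          branch 2.2.1 (add ~W):
            ○ open, literals {W=F}.
          branch 2.2.2 (add V):
            ○ open, literals {V=T}.
2 branches closed, 7 open.
Each open branch fixes some atoms; the unmentioned ones are free. Counting distinct full assignments: branch {V=T, W=F} (X, U, Z, Y) contributes 16 new; branch {V=T, Z=F} (W, X, U, Y) contributes 8 new; branch {U=F, V=F, Z=T} (W, X, Y) contributes 8 new; branch {W=F, Z=T} (X, U, V, Y) contributes 4 new; branch {X=T} (W, U, V, Z, Y) contributes 14 new; branch {W=F} (X, U, V, Z, Y) contributes 4 new; branch {V=T} (W, X, U, Z, Y) contributes 4 new. Total: 58.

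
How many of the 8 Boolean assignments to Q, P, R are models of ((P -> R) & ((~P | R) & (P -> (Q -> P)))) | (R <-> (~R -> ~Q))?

Initial set: {(((P -> R) & ((~P | R) & (P -> (Q -> P)))) | (R <-> (~R -> ~Q)))}.
(((P -> R) & ((~P | R) & (P -> (Q -> P)))) | (R <-> (~R -> ~Q))): β-rule — branch into ((P -> R) & ((~P | R) & (P -> (Q -> P))))  //  (R <-> (~R -> ~Q)).
  branch 1 (add ((P -> R) & ((~P | R) & (P -> (Q -> P))))):
    ((P -> R) & ((~P | R) & (P -> (Q -> P)))): α-rule — add (P -> R), ((~P | R) & (P -> (Q -> P))).
    ((~P | R) & (P -> (Q -> P))): α-rule — add (~P | R), (P -> (Q -> P)).
    (P -> R): β-rule — branch into ~P  //  R.
      branch 1.1 (add ~P):
        (~P | R): β-rule — branch into ~P  //  R.
          branch 1.1.1 (add ~P):
            (P -> (Q -> P)): β-rule — branch into ~P  //  (Q -> P).
              branch 1.1.1.1 (add ~P):
                ○ open, literals {P=F}.
              branch 1.1.1.2 (add (Q -> P)):
                (Q -> P): β-rule — branch into ~Q  //  P.
                  branch 1.1.1.2.1 (add ~Q):
                    ○ open, literals {P=F, Q=F}.
                  branch 1.1.1.2.2 (add P):
                    × closes — contains both P and ~P.
          branch 1.1.2 (add R):
            (P -> (Q -> P)): β-rule — branch into ~P  //  (Q -> P).
              branch 1.1.2.1 (add ~P):
                ○ open, literals {P=F, R=T}.
              branch 1.1.2.2 (add (Q -> P)):
                (Q -> P): β-rule — branch into ~Q  //  P.
                  branch 1.1.2.2.1 (add ~Q):
                    ○ open, literals {P=F, Q=F, R=T}.
                  branch 1.1.2.2.2 (add P):
                    × closes — contains both P and ~P.
      branch 1.2 (add R):
        (~P | R): β-rule — branch into ~P  //  R.
          branch 1.2.1 (add ~P):
            (P -> (Q -> P)): β-rule — branch into ~P  //  (Q -> P).
              branch 1.2.1.1 (add ~P):
                ○ open, literals {P=F, R=T}.
              branch 1.2.1.2 (add (Q -> P)):
                (Q -> P): β-rule — branch into ~Q  //  P.
                  branch 1.2.1.2.1 (add ~Q):
                    ○ open, literals {P=F, Q=F, R=T}.
                  branch 1.2.1.2.2 (add P):
                    × closes — contains both P and ~P.
          branch 1.2.2 (add R):
            (P -> (Q -> P)): β-rule — branch into ~P  //  (Q -> P).
              branch 1.2.2.1 (add ~P):
                ○ open, literals {P=F, R=T}.
              branch 1.2.2.2 (add (Q -> P)):
                (Q -> P): β-rule — branch into ~Q  //  P.
                  branch 1.2.2.2.1 (add ~Q):
                    ○ open, literals {Q=F, R=T}.
                  branch 1.2.2.2.2 (add P):
                    ○ open, literals {P=T, R=T}.
  branch 2 (add (R <-> (~R -> ~Q))):
    (R <-> (~R -> ~Q)): β-rule — branch into R, (~R -> ~Q)  //  ~R, ~(~R -> ~Q).
      branch 2.1 (add R, (~R -> ~Q)):
        (~R -> ~Q): β-rule — branch into ~~R  //  ~Q.
          branch 2.1.1 (add ~~R):
            ○ open, literals {R=T}.
          branch 2.1.2 (add ~Q):
            ○ open, literals {Q=F, R=T}.
      branch 2.2 (add ~R, ~(~R -> ~Q)):
        ~(~R -> ~Q): α-rule — add ~R, ~~Q.
        ○ open, literals {Q=T, R=F}.
3 branches closed, 12 open.
Each open branch fixes some atoms; the unmentioned ones are free. Counting distinct full assignments: branch {P=F} (Q, R) contributes 4 new; branch {P=F, Q=F} (R) contributes 0 new; branch {P=F, R=T} (Q) contributes 0 new; branch {P=F, Q=F, R=T} (none free) contributes 0 new; branch {P=F, R=T} (Q) contributes 0 new; branch {P=F, Q=F, R=T} (none free) contributes 0 new; branch {P=F, R=T} (Q) contributes 0 new; branch {Q=F, R=T} (P) contributes 1 new; branch {P=T, R=T} (Q) contributes 1 new; branch {R=T} (Q, P) contributes 0 new; branch {Q=F, R=T} (P) contributes 0 new; branch {Q=T, R=F} (P) contributes 1 new. Total: 7.

7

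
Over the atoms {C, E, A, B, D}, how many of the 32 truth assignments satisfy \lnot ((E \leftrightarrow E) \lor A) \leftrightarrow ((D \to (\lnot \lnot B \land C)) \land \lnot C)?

Initial set: {(\lnot ((E \leftrightarrow E) \lor A) \leftrightarrow ((D \to (\lnot \lnot B \land C)) \land \lnot C))}.
(\lnot ((E \leftrightarrow E) \lor A) \leftrightarrow ((D \to (\lnot \lnot B \land C)) \land \lnot C)): β-rule — branch into \lnot ((E \leftrightarrow E) \lor A), ((D \to (\lnot \lnot B \land C)) \land \lnot C)  //  \lnot \lnot ((E \leftrightarrow E) \lor A), \lnot ((D \to (\lnot \lnot B \land C)) \land \lnot C).
  branch 1 (add \lnot ((E \leftrightarrow E) \lor A), ((D \to (\lnot \lnot B \land C)) \land \lnot C)):
    \lnot ((E \leftrightarrow E) \lor A): α-rule — add \lnot (E \leftrightarrow E), \lnot A.
    ((D \to (\lnot \lnot B \land C)) \land \lnot C): α-rule — add (D \to (\lnot \lnot B \land C)), \lnot C.
    \lnot (E \leftrightarrow E): β-rule — branch into E, \lnot E  //  \lnot E, E.
      branch 1.1 (add E, \lnot E):
        × closes — contains both E and \lnot E.
      branch 1.2 (add \lnot E, E):
        × closes — contains both E and \lnot E.
  branch 2 (add \lnot \lnot ((E \leftrightarrow E) \lor A), \lnot ((D \to (\lnot \lnot B \land C)) \land \lnot C)):
    \lnot \lnot ((E \leftrightarrow E) \lor A): β-rule — branch into (E \leftrightarrow E)  //  A.
      branch 2.1 (add (E \leftrightarrow E)):
        \lnot ((D \to (\lnot \lnot B \land C)) \land \lnot C): β-rule — branch into \lnot (D \to (\lnot \lnot B \land C))  //  \lnot \lnot C.
          branch 2.1.1 (add \lnot (D \to (\lnot \lnot B \land C))):
            \lnot (D \to (\lnot \lnot B \land C)): α-rule — add D, \lnot (\lnot \lnot B \land C).
            (E \leftrightarrow E): β-rule — branch into E, E  //  \lnot E, \lnot E.
              branch 2.1.1.1 (add E, E):
                \lnot (\lnot \lnot B \land C): β-rule — branch into \lnot \lnot \lnot B  //  \lnot C.
                  branch 2.1.1.1.1 (add \lnot \lnot \lnot B):
                    \lnot \lnot \lnot B: drop double negation, giving \lnot B.
                    ○ open, literals {B=false, D=true, E=true}.
                  branch 2.1.1.1.2 (add \lnot C):
                    ○ open, literals {C=false, D=true, E=true}.
              branch 2.1.1.2 (add \lnot E, \lnot E):
                \lnot (\lnot \lnot B \land C): β-rule — branch into \lnot \lnot \lnot B  //  \lnot C.
                  branch 2.1.1.2.1 (add \lnot \lnot \lnot B):
                    \lnot \lnot \lnot B: drop double negation, giving \lnot B.
                    ○ open, literals {B=false, D=true, E=false}.
                  branch 2.1.1.2.2 (add \lnot C):
                    ○ open, literals {C=false, D=true, E=false}.
          branch 2.1.2 (add \lnot \lnot C):
            (E \leftrightarrow E): β-rule — branch into E, E  //  \lnot E, \lnot E.
              branch 2.1.2.1 (add E, E):
                ○ open, literals {C=true, E=true}.
              branch 2.1.2.2 (add \lnot E, \lnot E):
                ○ open, literals {C=true, E=false}.
      branch 2.2 (add A):
        \lnot ((D \to (\lnot \lnot B \land C)) \land \lnot C): β-rule — branch into \lnot (D \to (\lnot \lnot B \land C))  //  \lnot \lnot C.
          branch 2.2.1 (add \lnot (D \to (\lnot \lnot B \land C))):
            \lnot (D \to (\lnot \lnot B \land C)): α-rule — add D, \lnot (\lnot \lnot B \land C).
            \lnot (\lnot \lnot B \land C): β-rule — branch into \lnot \lnot \lnot B  //  \lnot C.
              branch 2.2.1.1 (add \lnot \lnot \lnot B):
                \lnot \lnot \lnot B: drop double negation, giving \lnot B.
                ○ open, literals {A=true, B=false, D=true}.
              branch 2.2.1.2 (add \lnot C):
                ○ open, literals {A=true, C=false, D=true}.
          branch 2.2.2 (add \lnot \lnot C):
            ○ open, literals {A=true, C=true}.
2 branches closed, 9 open.
Each open branch fixes some atoms; the unmentioned ones are free. Counting distinct full assignments: branch {B=false, D=true, E=true} (C, A) contributes 4 new; branch {C=false, D=true, E=true} (A, B) contributes 2 new; branch {B=false, D=true, E=false} (C, A) contributes 4 new; branch {C=false, D=true, E=false} (A, B) contributes 2 new; branch {C=true, E=true} (A, B, D) contributes 6 new; branch {C=true, E=false} (A, B, D) contributes 6 new; branch {A=true, B=false, D=true} (C, E) contributes 0 new; branch {A=true, C=false, D=true} (E, B) contributes 0 new; branch {A=true, C=true} (E, B, D) contributes 0 new. Total: 24.

24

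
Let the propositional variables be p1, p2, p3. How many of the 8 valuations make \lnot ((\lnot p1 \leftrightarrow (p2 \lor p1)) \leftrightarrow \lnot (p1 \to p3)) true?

Initial set: {\lnot ((\lnot p1 \leftrightarrow (p2 \lor p1)) \leftrightarrow \lnot (p1 \to p3))}.
\lnot ((\lnot p1 \leftrightarrow (p2 \lor p1)) \leftrightarrow \lnot (p1 \to p3)): β-rule — branch into (\lnot p1 \leftrightarrow (p2 \lor p1)), \lnot \lnot (p1 \to p3)  //  \lnot (\lnot p1 \leftrightarrow (p2 \lor p1)), \lnot (p1 \to p3).
  branch 1 (add (\lnot p1 \leftrightarrow (p2 \lor p1)), \lnot \lnot (p1 \to p3)):
    (\lnot p1 \leftrightarrow (p2 \lor p1)): β-rule — branch into \lnot p1, (p2 \lor p1)  //  \lnot \lnot p1, \lnot (p2 \lor p1).
      branch 1.1 (add \lnot p1, (p2 \lor p1)):
        \lnot \lnot (p1 \to p3): β-rule — branch into \lnot p1  //  p3.
          branch 1.1.1 (add \lnot p1):
            (p2 \lor p1): β-rule — branch into p2  //  p1.
              branch 1.1.1.1 (add p2):
                ○ open, literals {p1=F, p2=T}.
              branch 1.1.1.2 (add p1):
                × closes — contains both p1 and \lnot p1.
          branch 1.1.2 (add p3):
            (p2 \lor p1): β-rule — branch into p2  //  p1.
              branch 1.1.2.1 (add p2):
                ○ open, literals {p1=F, p2=T, p3=T}.
              branch 1.1.2.2 (add p1):
                × closes — contains both p1 and \lnot p1.
      branch 1.2 (add \lnot \lnot p1, \lnot (p2 \lor p1)):
        \lnot (p2 \lor p1): α-rule — add \lnot p2, \lnot p1.
        × closes — contains both p1 and \lnot p1.
  branch 2 (add \lnot (\lnot p1 \leftrightarrow (p2 \lor p1)), \lnot (p1 \to p3)):
    \lnot (p1 \to p3): α-rule — add p1, \lnot p3.
    \lnot (\lnot p1 \leftrightarrow (p2 \lor p1)): β-rule — branch into \lnot p1, \lnot (p2 \lor p1)  //  \lnot \lnot p1, (p2 \lor p1).
      branch 2.1 (add \lnot p1, \lnot (p2 \lor p1)):
        × closes — contains both p1 and \lnot p1.
      branch 2.2 (add \lnot \lnot p1, (p2 \lor p1)):
        (p2 \lor p1): β-rule — branch into p2  //  p1.
          branch 2.2.1 (add p2):
            ○ open, literals {p1=T, p2=T, p3=F}.
          branch 2.2.2 (add p1):
            ○ open, literals {p1=T, p3=F}.
4 branches closed, 4 open.
Each open branch fixes some atoms; the unmentioned ones are free. Counting distinct full assignments: branch {p1=F, p2=T} (p3) contributes 2 new; branch {p1=F, p2=T, p3=T} (none free) contributes 0 new; branch {p1=T, p2=T, p3=F} (none free) contributes 1 new; branch {p1=T, p3=F} (p2) contributes 1 new. Total: 4.

4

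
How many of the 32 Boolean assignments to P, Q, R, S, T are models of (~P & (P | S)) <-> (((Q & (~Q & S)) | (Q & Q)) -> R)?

12

Initial set: {((~P & (P | S)) <-> (((Q & (~Q & S)) | (Q & Q)) -> R))}.
((~P & (P | S)) <-> (((Q & (~Q & S)) | (Q & Q)) -> R)): β-rule — branch into (~P & (P | S)), (((Q & (~Q & S)) | (Q & Q)) -> R)  //  ~(~P & (P | S)), ~(((Q & (~Q & S)) | (Q & Q)) -> R).
  branch 1 (add (~P & (P | S)), (((Q & (~Q & S)) | (Q & Q)) -> R)):
    (~P & (P | S)): α-rule — add ~P, (P | S).
    (((Q & (~Q & S)) | (Q & Q)) -> R): β-rule — branch into ~((Q & (~Q & S)) | (Q & Q))  //  R.
      branch 1.1 (add ~((Q & (~Q & S)) | (Q & Q))):
        ~((Q & (~Q & S)) | (Q & Q)): α-rule — add ~(Q & (~Q & S)), ~(Q & Q).
        (P | S): β-rule — branch into P  //  S.
          branch 1.1.1 (add P):
            × closes — contains both P and ~P.
          branch 1.1.2 (add S):
            ~(Q & (~Q & S)): β-rule — branch into ~Q  //  ~(~Q & S).
              branch 1.1.2.1 (add ~Q):
                ~(Q & Q): β-rule — branch into ~Q  //  ~Q.
                  branch 1.1.2.1.1 (add ~Q):
                    ○ open, literals {P=0, Q=0, S=1}.
                  branch 1.1.2.1.2 (add ~Q):
                    ○ open, literals {P=0, Q=0, S=1}.
              branch 1.1.2.2 (add ~(~Q & S)):
                ~(Q & Q): β-rule — branch into ~Q  //  ~Q.
                  branch 1.1.2.2.1 (add ~Q):
                    ~(~Q & S): β-rule — branch into ~~Q  //  ~S.
                      branch 1.1.2.2.1.1 (add ~~Q):
                        × closes — contains both Q and ~Q.
                      branch 1.1.2.2.1.2 (add ~S):
                        × closes — contains both S and ~S.
                  branch 1.1.2.2.2 (add ~Q):
                    ~(~Q & S): β-rule — branch into ~~Q  //  ~S.
                      branch 1.1.2.2.2.1 (add ~~Q):
                        × closes — contains both Q and ~Q.
                      branch 1.1.2.2.2.2 (add ~S):
                        × closes — contains both S and ~S.
      branch 1.2 (add R):
        (P | S): β-rule — branch into P  //  S.
          branch 1.2.1 (add P):
            × closes — contains both P and ~P.
          branch 1.2.2 (add S):
            ○ open, literals {P=0, R=1, S=1}.
  branch 2 (add ~(~P & (P | S)), ~(((Q & (~Q & S)) | (Q & Q)) -> R)):
    ~(((Q & (~Q & S)) | (Q & Q)) -> R): α-rule — add ((Q & (~Q & S)) | (Q & Q)), ~R.
    ~(~P & (P | S)): β-rule — branch into ~~P  //  ~(P | S).
      branch 2.1 (add ~~P):
        ((Q & (~Q & S)) | (Q & Q)): β-rule — branch into (Q & (~Q & S))  //  (Q & Q).
          branch 2.1.1 (add (Q & (~Q & S))):
            (Q & (~Q & S)): α-rule — add Q, (~Q & S).
            (~Q & S): α-rule — add ~Q, S.
            × closes — contains both Q and ~Q.
          branch 2.1.2 (add (Q & Q)):
            (Q & Q): α-rule — add Q, Q.
            ○ open, literals {P=1, Q=1, R=0}.
      branch 2.2 (add ~(P | S)):
        ~(P | S): α-rule — add ~P, ~S.
        ((Q & (~Q & S)) | (Q & Q)): β-rule — branch into (Q & (~Q & S))  //  (Q & Q).
          branch 2.2.1 (add (Q & (~Q & S))):
            (Q & (~Q & S)): α-rule — add Q, (~Q & S).
            (~Q & S): α-rule — add ~Q, S.
            × closes — contains both Q and ~Q.
          branch 2.2.2 (add (Q & Q)):
            (Q & Q): α-rule — add Q, Q.
            ○ open, literals {P=0, Q=1, R=0, S=0}.
8 branches closed, 5 open.
Each open branch fixes some atoms; the unmentioned ones are free. Counting distinct full assignments: branch {P=0, Q=0, S=1} (R, T) contributes 4 new; branch {P=0, Q=0, S=1} (R, T) contributes 0 new; branch {P=0, R=1, S=1} (Q, T) contributes 2 new; branch {P=1, Q=1, R=0} (S, T) contributes 4 new; branch {P=0, Q=1, R=0, S=0} (T) contributes 2 new. Total: 12.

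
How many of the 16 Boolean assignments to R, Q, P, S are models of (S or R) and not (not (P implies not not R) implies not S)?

Initial set: {((S or R) and not (not (P implies not not R) implies not S))}.
((S or R) and not (not (P implies not not R) implies not S)): α-rule — add (S or R), not (not (P implies not not R) implies not S).
not (not (P implies not not R) implies not S): α-rule — add not (P implies not not R), not not S.
not (P implies not not R): α-rule — add P, not not not R.
not not not R: drop double negation, giving not R.
(S or R): β-rule — branch into S  //  R.
  branch 1 (add S):
    ○ open, literals {P=1, R=0, S=1}.
  branch 2 (add R):
    × closes — contains both R and not R.
1 branch closed, 1 open.
Each open branch fixes some atoms; the unmentioned ones are free. Counting distinct full assignments: branch {P=1, R=0, S=1} (Q) contributes 2 new. Total: 2.

2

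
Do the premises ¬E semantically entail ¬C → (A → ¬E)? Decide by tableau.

Initial set: {¬E; ¬(¬C → (A → ¬E))}.
¬(¬C → (A → ¬E)): α-rule — add ¬C, ¬(A → ¬E).
¬(A → ¬E): α-rule — add A, ¬¬E.
× closes — contains both E and ¬E.
All 1 branch closes.
Every branch closed, so the premises entail the conclusion.

Yes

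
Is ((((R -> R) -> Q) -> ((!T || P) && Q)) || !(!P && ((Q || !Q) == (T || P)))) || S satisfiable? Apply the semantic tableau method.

Initial set: {T (((((R -> R) -> Q) -> ((!T || P) && Q)) || !(!P && ((Q || !Q) == (T || P)))) || S)}.
T (((((R -> R) -> Q) -> ((!T || P) && Q)) || !(!P && ((Q || !Q) == (T || P)))) || S): β-rule — branch into T ((((R -> R) -> Q) -> ((!T || P) && Q)) || !(!P && ((Q || !Q) == (T || P))))  //  T S.
  branch 1 (add T ((((R -> R) -> Q) -> ((!T || P) && Q)) || !(!P && ((Q || !Q) == (T || P))))):
    T ((((R -> R) -> Q) -> ((!T || P) && Q)) || !(!P && ((Q || !Q) == (T || P)))): β-rule — branch into T (((R -> R) -> Q) -> ((!T || P) && Q))  //  T !(!P && ((Q || !Q) == (T || P))).
      branch 1.1 (add T (((R -> R) -> Q) -> ((!T || P) && Q))):
        T (((R -> R) -> Q) -> ((!T || P) && Q)): β-rule — branch into F ((R -> R) -> Q)  //  T ((!T || P) && Q).
          branch 1.1.1 (add F ((R -> R) -> Q)):
            F ((R -> R) -> Q): α-rule — add T (R -> R), F Q.
            T (R -> R): β-rule — branch into F R  //  T R.
              branch 1.1.1.1 (add F R):
                ○ open, literals {Q=false, R=false}.
              branch 1.1.1.2 (add T R):
                ○ open, literals {Q=false, R=true}.
          branch 1.1.2 (add T ((!T || P) && Q)):
            T ((!T || P) && Q): α-rule — add T (!T || P), T Q.
            T (!T || P): β-rule — branch into T !T  //  T P.
              branch 1.1.2.1 (add T !T):
                ○ open, literals {Q=true, T=false}.
              branch 1.1.2.2 (add T P):
                ○ open, literals {P=true, Q=true}.
      branch 1.2 (add T !(!P && ((Q || !Q) == (T || P)))):
        T !(!P && ((Q || !Q) == (T || P))): β-rule — branch into F !P  //  F ((Q || !Q) == (T || P)).
          branch 1.2.1 (add F !P):
            ○ open, literals {P=true}.
          branch 1.2.2 (add F ((Q || !Q) == (T || P))):
            F ((Q || !Q) == (T || P)): β-rule — branch into T (Q || !Q), F (T || P)  //  F (Q || !Q), T (T || P).
              branch 1.2.2.1 (add T (Q || !Q), F (T || P)):
                F (T || P): α-rule — add F T, F P.
                T (Q || !Q): β-rule — branch into T Q  //  T !Q.
                  branch 1.2.2.1.1 (add T Q):
                    ○ open, literals {P=false, Q=true, T=false}.
                  branch 1.2.2.1.2 (add T !Q):
                    ○ open, literals {P=false, Q=false, T=false}.
              branch 1.2.2.2 (add F (Q || !Q), T (T || P)):
                F (Q || !Q): α-rule — add F Q, F !Q.
                × closes — contains both Q and !Q.
  branch 2 (add T S):
    ○ open, literals {S=true}.
1 branch closed, 8 open.
An open branch gives a satisfying assignment: Q=false, R=false.

Satisfiable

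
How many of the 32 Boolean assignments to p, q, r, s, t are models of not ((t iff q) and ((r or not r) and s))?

Initial set: {not ((t iff q) and ((r or not r) and s))}.
not ((t iff q) and ((r or not r) and s)): β-rule — branch into not (t iff q)  //  not ((r or not r) and s).
  branch 1 (add not (t iff q)):
    not (t iff q): β-rule — branch into t, not q  //  not t, q.
      branch 1.1 (add t, not q):
        ○ open, literals {q=F, t=T}.
      branch 1.2 (add not t, q):
        ○ open, literals {q=T, t=F}.
  branch 2 (add not ((r or not r) and s)):
    not ((r or not r) and s): β-rule — branch into not (r or not r)  //  not s.
      branch 2.1 (add not (r or not r)):
        not (r or not r): α-rule — add not r, not not r.
        × closes — contains both r and not r.
      branch 2.2 (add not s):
        ○ open, literals {s=F}.
1 branch closed, 3 open.
Each open branch fixes some atoms; the unmentioned ones are free. Counting distinct full assignments: branch {q=F, t=T} (p, r, s) contributes 8 new; branch {q=T, t=F} (p, r, s) contributes 8 new; branch {s=F} (p, q, r, t) contributes 8 new. Total: 24.

24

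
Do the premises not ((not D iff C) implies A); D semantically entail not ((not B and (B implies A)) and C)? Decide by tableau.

Yes

Initial set: {not ((not D iff C) implies A); D; not not ((not B and (B implies A)) and C)}.
not ((not D iff C) implies A): α-rule — add (not D iff C), not A.
not not ((not B and (B implies A)) and C): α-rule — add (not B and (B implies A)), C.
(not B and (B implies A)): α-rule — add not B, (B implies A).
(not D iff C): β-rule — branch into not D, C  //  not not D, not C.
  branch 1 (add not D, C):
    × closes — contains both D and not D.
  branch 2 (add not not D, not C):
    × closes — contains both C and not C.
All 2 branches close.
Every branch closed, so the premises entail the conclusion.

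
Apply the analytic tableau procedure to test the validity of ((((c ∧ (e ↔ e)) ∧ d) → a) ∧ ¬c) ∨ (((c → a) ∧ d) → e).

Not valid

Assume the negation and expand:
Initial set: {¬(((((c ∧ (e ↔ e)) ∧ d) → a) ∧ ¬c) ∨ (((c → a) ∧ d) → e))}.
¬(((((c ∧ (e ↔ e)) ∧ d) → a) ∧ ¬c) ∨ (((c → a) ∧ d) → e)): α-rule — add ¬((((c ∧ (e ↔ e)) ∧ d) → a) ∧ ¬c), ¬(((c → a) ∧ d) → e).
¬(((c → a) ∧ d) → e): α-rule — add ((c → a) ∧ d), ¬e.
((c → a) ∧ d): α-rule — add (c → a), d.
¬((((c ∧ (e ↔ e)) ∧ d) → a) ∧ ¬c): β-rule — branch into ¬(((c ∧ (e ↔ e)) ∧ d) → a)  //  ¬¬c.
  branch 1 (add ¬(((c ∧ (e ↔ e)) ∧ d) → a)):
    ¬(((c ∧ (e ↔ e)) ∧ d) → a): α-rule — add ((c ∧ (e ↔ e)) ∧ d), ¬a.
    ((c ∧ (e ↔ e)) ∧ d): α-rule — add (c ∧ (e ↔ e)), d.
    (c ∧ (e ↔ e)): α-rule — add c, (e ↔ e).
    (c → a): β-rule — branch into ¬c  //  a.
      branch 1.1 (add ¬c):
        × closes — contains both c and ¬c.
      branch 1.2 (add a):
        × closes — contains both a and ¬a.
  branch 2 (add ¬¬c):
    (c → a): β-rule — branch into ¬c  //  a.
      branch 2.1 (add ¬c):
        × closes — contains both c and ¬c.
      branch 2.2 (add a):
        ○ open, literals {a=true, c=true, d=true, e=false}.
3 branches closed, 1 open.
An open branch gives a countermodel: a=true, c=true, d=true, e=false (unmentioned atoms arbitrary); under it the original formula is false.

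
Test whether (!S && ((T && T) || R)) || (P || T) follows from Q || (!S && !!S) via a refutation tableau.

Initial set: {(Q || (!S && !!S)); !((!S && ((T && T) || R)) || (P || T))}.
!((!S && ((T && T) || R)) || (P || T)): α-rule — add !(!S && ((T && T) || R)), !(P || T).
!(P || T): α-rule — add !P, !T.
(Q || (!S && !!S)): β-rule — branch into Q  //  (!S && !!S).
  branch 1 (add Q):
    !(!S && ((T && T) || R)): β-rule — branch into !!S  //  !((T && T) || R).
      branch 1.1 (add !!S):
        ○ open, literals {P=F, Q=T, S=T, T=F}.
      branch 1.2 (add !((T && T) || R)):
        !((T && T) || R): α-rule — add !(T && T), !R.
        !(T && T): β-rule — branch into !T  //  !T.
          branch 1.2.1 (add !T):
            ○ open, literals {P=F, Q=T, R=F, T=F}.
          branch 1.2.2 (add !T):
            ○ open, literals {P=F, Q=T, R=F, T=F}.
  branch 2 (add (!S && !!S)):
    (!S && !!S): α-rule — add !S, !!S.
    !!S: drop double negation, giving S.
    × closes — contains both S and !S.
1 branch closed, 3 open.
An open branch gives a countermodel: P=F, Q=T, S=T, T=F (unmentioned atoms arbitrary); the premises hold there but the conclusion fails.

No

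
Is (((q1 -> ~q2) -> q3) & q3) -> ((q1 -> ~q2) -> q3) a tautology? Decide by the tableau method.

Assume the negation and expand:
Initial set: {~((((q1 -> ~q2) -> q3) & q3) -> ((q1 -> ~q2) -> q3))}.
~((((q1 -> ~q2) -> q3) & q3) -> ((q1 -> ~q2) -> q3)): α-rule — add (((q1 -> ~q2) -> q3) & q3), ~((q1 -> ~q2) -> q3).
(((q1 -> ~q2) -> q3) & q3): α-rule — add ((q1 -> ~q2) -> q3), q3.
~((q1 -> ~q2) -> q3): α-rule — add (q1 -> ~q2), ~q3.
× closes — contains both q3 and ~q3.
All 1 branch closes.
Every branch closed, so the negation is unsatisfiable and the formula is valid.

Valid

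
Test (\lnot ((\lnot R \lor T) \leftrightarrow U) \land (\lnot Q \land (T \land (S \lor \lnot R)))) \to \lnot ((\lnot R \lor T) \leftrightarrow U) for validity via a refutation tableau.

Assume the negation and expand:
Initial set: {F ((\lnot ((\lnot R \lor T) \leftrightarrow U) \land (\lnot Q \land (T \land (S \lor \lnot R)))) \to \lnot ((\lnot R \lor T) \leftrightarrow U))}.
F ((\lnot ((\lnot R \lor T) \leftrightarrow U) \land (\lnot Q \land (T \land (S \lor \lnot R)))) \to \lnot ((\lnot R \lor T) \leftrightarrow U)): α-rule — add T (\lnot ((\lnot R \lor T) \leftrightarrow U) \land (\lnot Q \land (T \land (S \lor \lnot R)))), F \lnot ((\lnot R \lor T) \leftrightarrow U).
T (\lnot ((\lnot R \lor T) \leftrightarrow U) \land (\lnot Q \land (T \land (S \lor \lnot R)))): α-rule — add T \lnot ((\lnot R \lor T) \leftrightarrow U), T (\lnot Q \land (T \land (S \lor \lnot R))).
T (\lnot Q \land (T \land (S \lor \lnot R))): α-rule — add T \lnot Q, T (T \land (S \lor \lnot R)).
T (T \land (S \lor \lnot R)): α-rule — add T T, T (S \lor \lnot R).
F \lnot ((\lnot R \lor T) \leftrightarrow U): β-rule — branch into T (\lnot R \lor T), T U  //  F (\lnot R \lor T), F U.
  branch 1 (add T (\lnot R \lor T), T U):
    T \lnot ((\lnot R \lor T) \leftrightarrow U): β-rule — branch into T (\lnot R \lor T), F U  //  F (\lnot R \lor T), T U.
      branch 1.1 (add T (\lnot R \lor T), F U):
        × closes — contains both U and \lnot U.
      branch 1.2 (add F (\lnot R \lor T), T U):
        F (\lnot R \lor T): α-rule — add F \lnot R, F T.
        × closes — contains both T and \lnot T.
  branch 2 (add F (\lnot R \lor T), F U):
    F (\lnot R \lor T): α-rule — add F \lnot R, F T.
    × closes — contains both T and \lnot T.
All 3 branches close.
Every branch closed, so the negation is unsatisfiable and the formula is valid.

Valid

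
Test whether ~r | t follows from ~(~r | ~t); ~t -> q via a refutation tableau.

Initial set: {~(~r | ~t); (~t -> q); ~(~r | t)}.
~(~r | ~t): α-rule — add ~~r, ~~t.
~(~r | t): α-rule — add ~~r, ~t.
× closes — contains both t and ~t.
All 1 branch closes.
Every branch closed, so the premises entail the conclusion.

Yes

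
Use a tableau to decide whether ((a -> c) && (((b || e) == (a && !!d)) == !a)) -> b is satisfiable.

Satisfiable

Initial set: {(((a -> c) && (((b || e) == (a && !!d)) == !a)) -> b)}.
(((a -> c) && (((b || e) == (a && !!d)) == !a)) -> b): β-rule — branch into !((a -> c) && (((b || e) == (a && !!d)) == !a))  //  b.
  branch 1 (add !((a -> c) && (((b || e) == (a && !!d)) == !a))):
    !((a -> c) && (((b || e) == (a && !!d)) == !a)): β-rule — branch into !(a -> c)  //  !(((b || e) == (a && !!d)) == !a).
      branch 1.1 (add !(a -> c)):
        !(a -> c): α-rule — add a, !c.
        ○ open, literals {a=true, c=false}.
      branch 1.2 (add !(((b || e) == (a && !!d)) == !a)):
        !(((b || e) == (a && !!d)) == !a): β-rule — branch into ((b || e) == (a && !!d)), !!a  //  !((b || e) == (a && !!d)), !a.
          branch 1.2.1 (add ((b || e) == (a && !!d)), !!a):
            ((b || e) == (a && !!d)): β-rule — branch into (b || e), (a && !!d)  //  !(b || e), !(a && !!d).
              branch 1.2.1.1 (add (b || e), (a && !!d)):
                (a && !!d): α-rule — add a, !!d.
                !!d: drop double negation, giving d.
                (b || e): β-rule — branch into b  //  e.
                  branch 1.2.1.1.1 (add b):
                    ○ open, literals {a=true, b=true, d=true}.
                  branch 1.2.1.1.2 (add e):
                    ○ open, literals {a=true, d=true, e=true}.
              branch 1.2.1.2 (add !(b || e), !(a && !!d)):
                !(b || e): α-rule — add !b, !e.
                !(a && !!d): β-rule — branch into !a  //  !!!d.
                  branch 1.2.1.2.1 (add !a):
                    × closes — contains both a and !a.
                  branch 1.2.1.2.2 (add !!!d):
                    !!!d: drop double negation, giving !d.
                    ○ open, literals {a=true, b=false, d=false, e=false}.
          branch 1.2.2 (add !((b || e) == (a && !!d)), !a):
            !((b || e) == (a && !!d)): β-rule — branch into (b || e), !(a && !!d)  //  !(b || e), (a && !!d).
              branch 1.2.2.1 (add (b || e), !(a && !!d)):
                (b || e): β-rule — branch into b  //  e.
                  branch 1.2.2.1.1 (add b):
                    !(a && !!d): β-rule — branch into !a  //  !!!d.
                      branch 1.2.2.1.1.1 (add !a):
                        ○ open, literals {a=false, b=true}.
                      branch 1.2.2.1.1.2 (add !!!d):
                        !!!d: drop double negation, giving !d.
                        ○ open, literals {a=false, b=true, d=false}.
                  branch 1.2.2.1.2 (add e):
                    !(a && !!d): β-rule — branch into !a  //  !!!d.
                      branch 1.2.2.1.2.1 (add !a):
                        ○ open, literals {a=false, e=true}.
                      branch 1.2.2.1.2.2 (add !!!d):
                        !!!d: drop double negation, giving !d.
                        ○ open, literals {a=false, d=false, e=true}.
              branch 1.2.2.2 (add !(b || e), (a && !!d)):
                !(b || e): α-rule — add !b, !e.
                (a && !!d): α-rule — add a, !!d.
                × closes — contains both a and !a.
  branch 2 (add b):
    ○ open, literals {b=true}.
2 branches closed, 9 open.
An open branch gives a satisfying assignment: a=true, c=false.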